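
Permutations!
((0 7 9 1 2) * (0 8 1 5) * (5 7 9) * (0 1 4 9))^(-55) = (1 2 8 4 9 7 5) = [0, 2, 8, 3, 9, 1, 6, 5, 4, 7]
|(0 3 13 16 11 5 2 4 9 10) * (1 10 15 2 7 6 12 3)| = |(0 1 10)(2 4 9 15)(3 13 16 11 5 7 6 12)| = 24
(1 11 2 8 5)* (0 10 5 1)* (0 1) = (0 10 5 1 11 2 8) = [10, 11, 8, 3, 4, 1, 6, 7, 0, 9, 5, 2]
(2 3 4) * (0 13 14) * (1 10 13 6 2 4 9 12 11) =[6, 10, 3, 9, 4, 5, 2, 7, 8, 12, 13, 1, 11, 14, 0] =(0 6 2 3 9 12 11 1 10 13 14)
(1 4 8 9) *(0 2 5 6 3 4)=(0 2 5 6 3 4 8 9 1)=[2, 0, 5, 4, 8, 6, 3, 7, 9, 1]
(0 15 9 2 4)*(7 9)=(0 15 7 9 2 4)=[15, 1, 4, 3, 0, 5, 6, 9, 8, 2, 10, 11, 12, 13, 14, 7]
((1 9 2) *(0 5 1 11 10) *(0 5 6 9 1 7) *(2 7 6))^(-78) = (0 11 5 9)(2 10 6 7) = [11, 1, 10, 3, 4, 9, 7, 2, 8, 0, 6, 5]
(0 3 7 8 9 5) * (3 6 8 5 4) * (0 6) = [0, 1, 2, 7, 3, 6, 8, 5, 9, 4] = (3 7 5 6 8 9 4)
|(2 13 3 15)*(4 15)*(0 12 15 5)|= |(0 12 15 2 13 3 4 5)|= 8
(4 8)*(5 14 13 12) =(4 8)(5 14 13 12) =[0, 1, 2, 3, 8, 14, 6, 7, 4, 9, 10, 11, 5, 12, 13]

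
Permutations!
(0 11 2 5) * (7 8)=(0 11 2 5)(7 8)=[11, 1, 5, 3, 4, 0, 6, 8, 7, 9, 10, 2]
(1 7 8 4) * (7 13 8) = (1 13 8 4) = [0, 13, 2, 3, 1, 5, 6, 7, 4, 9, 10, 11, 12, 8]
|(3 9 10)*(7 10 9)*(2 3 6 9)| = 6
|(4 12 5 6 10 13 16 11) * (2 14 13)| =|(2 14 13 16 11 4 12 5 6 10)| =10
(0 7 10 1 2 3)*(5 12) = (0 7 10 1 2 3)(5 12) = [7, 2, 3, 0, 4, 12, 6, 10, 8, 9, 1, 11, 5]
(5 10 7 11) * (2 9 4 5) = (2 9 4 5 10 7 11) = [0, 1, 9, 3, 5, 10, 6, 11, 8, 4, 7, 2]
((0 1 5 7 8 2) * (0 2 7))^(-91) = (0 5 1)(7 8) = [5, 0, 2, 3, 4, 1, 6, 8, 7]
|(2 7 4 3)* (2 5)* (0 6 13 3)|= 8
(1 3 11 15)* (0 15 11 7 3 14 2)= (0 15 1 14 2)(3 7)= [15, 14, 0, 7, 4, 5, 6, 3, 8, 9, 10, 11, 12, 13, 2, 1]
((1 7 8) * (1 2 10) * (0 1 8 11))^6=[7, 11, 2, 3, 4, 5, 6, 0, 8, 9, 10, 1]=(0 7)(1 11)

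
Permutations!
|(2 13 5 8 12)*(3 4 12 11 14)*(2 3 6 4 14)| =5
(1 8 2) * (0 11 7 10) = [11, 8, 1, 3, 4, 5, 6, 10, 2, 9, 0, 7] = (0 11 7 10)(1 8 2)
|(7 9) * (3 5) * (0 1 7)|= |(0 1 7 9)(3 5)|= 4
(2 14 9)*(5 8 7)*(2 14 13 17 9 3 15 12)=[0, 1, 13, 15, 4, 8, 6, 5, 7, 14, 10, 11, 2, 17, 3, 12, 16, 9]=(2 13 17 9 14 3 15 12)(5 8 7)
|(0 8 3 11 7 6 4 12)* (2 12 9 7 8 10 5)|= |(0 10 5 2 12)(3 11 8)(4 9 7 6)|= 60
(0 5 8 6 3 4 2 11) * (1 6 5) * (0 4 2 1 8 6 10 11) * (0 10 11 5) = (0 8)(1 11 4)(2 10 5 6 3) = [8, 11, 10, 2, 1, 6, 3, 7, 0, 9, 5, 4]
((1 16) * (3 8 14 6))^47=[0, 16, 2, 6, 4, 5, 14, 7, 3, 9, 10, 11, 12, 13, 8, 15, 1]=(1 16)(3 6 14 8)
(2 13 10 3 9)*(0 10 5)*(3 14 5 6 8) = (0 10 14 5)(2 13 6 8 3 9) = [10, 1, 13, 9, 4, 0, 8, 7, 3, 2, 14, 11, 12, 6, 5]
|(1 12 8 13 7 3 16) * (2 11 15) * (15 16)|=|(1 12 8 13 7 3 15 2 11 16)|=10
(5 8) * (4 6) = [0, 1, 2, 3, 6, 8, 4, 7, 5] = (4 6)(5 8)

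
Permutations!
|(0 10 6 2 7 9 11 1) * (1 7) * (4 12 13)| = 15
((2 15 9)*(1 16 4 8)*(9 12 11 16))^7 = [0, 4, 1, 3, 11, 5, 6, 7, 16, 8, 10, 15, 2, 13, 14, 9, 12] = (1 4 11 15 9 8 16 12 2)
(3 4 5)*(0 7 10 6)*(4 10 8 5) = (0 7 8 5 3 10 6) = [7, 1, 2, 10, 4, 3, 0, 8, 5, 9, 6]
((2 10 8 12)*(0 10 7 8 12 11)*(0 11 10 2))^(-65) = (0 2 7 8 10 12) = [2, 1, 7, 3, 4, 5, 6, 8, 10, 9, 12, 11, 0]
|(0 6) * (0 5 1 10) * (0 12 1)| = 3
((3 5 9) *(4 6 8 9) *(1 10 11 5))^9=(11)=[0, 1, 2, 3, 4, 5, 6, 7, 8, 9, 10, 11]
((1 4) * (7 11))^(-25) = (1 4)(7 11) = [0, 4, 2, 3, 1, 5, 6, 11, 8, 9, 10, 7]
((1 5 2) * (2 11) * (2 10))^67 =(1 11 2 5 10) =[0, 11, 5, 3, 4, 10, 6, 7, 8, 9, 1, 2]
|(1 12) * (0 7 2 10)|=|(0 7 2 10)(1 12)|=4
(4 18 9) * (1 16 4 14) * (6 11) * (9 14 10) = [0, 16, 2, 3, 18, 5, 11, 7, 8, 10, 9, 6, 12, 13, 1, 15, 4, 17, 14] = (1 16 4 18 14)(6 11)(9 10)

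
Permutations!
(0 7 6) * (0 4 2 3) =[7, 1, 3, 0, 2, 5, 4, 6] =(0 7 6 4 2 3)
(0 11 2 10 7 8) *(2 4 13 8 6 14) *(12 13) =(0 11 4 12 13 8)(2 10 7 6 14) =[11, 1, 10, 3, 12, 5, 14, 6, 0, 9, 7, 4, 13, 8, 2]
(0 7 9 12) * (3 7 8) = (0 8 3 7 9 12) = [8, 1, 2, 7, 4, 5, 6, 9, 3, 12, 10, 11, 0]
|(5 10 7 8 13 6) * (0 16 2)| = |(0 16 2)(5 10 7 8 13 6)| = 6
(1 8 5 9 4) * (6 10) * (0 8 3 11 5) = [8, 3, 2, 11, 1, 9, 10, 7, 0, 4, 6, 5] = (0 8)(1 3 11 5 9 4)(6 10)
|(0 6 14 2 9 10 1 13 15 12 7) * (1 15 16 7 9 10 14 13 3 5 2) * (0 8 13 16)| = |(0 6 16 7 8 13)(1 3 5 2 10 15 12 9 14)| = 18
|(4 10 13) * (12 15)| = 6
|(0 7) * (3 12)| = 2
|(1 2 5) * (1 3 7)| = |(1 2 5 3 7)| = 5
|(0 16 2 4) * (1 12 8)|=12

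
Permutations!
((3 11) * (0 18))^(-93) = (0 18)(3 11) = [18, 1, 2, 11, 4, 5, 6, 7, 8, 9, 10, 3, 12, 13, 14, 15, 16, 17, 0]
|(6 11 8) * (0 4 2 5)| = |(0 4 2 5)(6 11 8)| = 12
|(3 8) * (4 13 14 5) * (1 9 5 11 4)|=12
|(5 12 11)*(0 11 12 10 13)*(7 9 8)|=15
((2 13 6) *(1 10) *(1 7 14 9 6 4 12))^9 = [0, 12, 6, 3, 13, 5, 9, 10, 8, 14, 1, 11, 4, 2, 7] = (1 12 4 13 2 6 9 14 7 10)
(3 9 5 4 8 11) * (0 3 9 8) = [3, 1, 2, 8, 0, 4, 6, 7, 11, 5, 10, 9] = (0 3 8 11 9 5 4)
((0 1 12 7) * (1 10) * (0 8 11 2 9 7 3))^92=[1, 3, 7, 10, 4, 5, 6, 11, 2, 8, 12, 9, 0]=(0 1 3 10 12)(2 7 11 9 8)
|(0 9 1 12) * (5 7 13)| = |(0 9 1 12)(5 7 13)| = 12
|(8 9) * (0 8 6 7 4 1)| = |(0 8 9 6 7 4 1)| = 7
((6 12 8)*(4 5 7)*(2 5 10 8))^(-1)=(2 12 6 8 10 4 7 5)=[0, 1, 12, 3, 7, 2, 8, 5, 10, 9, 4, 11, 6]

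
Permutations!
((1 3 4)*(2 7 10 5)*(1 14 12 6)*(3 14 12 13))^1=[0, 14, 7, 4, 12, 2, 1, 10, 8, 9, 5, 11, 6, 3, 13]=(1 14 13 3 4 12 6)(2 7 10 5)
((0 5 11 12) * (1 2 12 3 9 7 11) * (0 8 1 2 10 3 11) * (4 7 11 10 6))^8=(0 7 4 6 1 8 12 2 5)=[7, 8, 5, 3, 6, 0, 1, 4, 12, 9, 10, 11, 2]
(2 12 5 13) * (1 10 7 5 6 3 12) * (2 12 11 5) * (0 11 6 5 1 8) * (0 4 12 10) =(0 11 1)(2 8 4 12 5 13 10 7)(3 6) =[11, 0, 8, 6, 12, 13, 3, 2, 4, 9, 7, 1, 5, 10]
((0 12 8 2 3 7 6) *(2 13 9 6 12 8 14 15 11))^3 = [9, 1, 12, 14, 4, 5, 13, 15, 6, 8, 10, 7, 11, 0, 2, 3] = (0 9 8 6 13)(2 12 11 7 15 3 14)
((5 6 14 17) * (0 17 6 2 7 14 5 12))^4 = [17, 1, 5, 3, 4, 6, 14, 2, 8, 9, 10, 11, 0, 13, 7, 15, 16, 12] = (0 17 12)(2 5 6 14 7)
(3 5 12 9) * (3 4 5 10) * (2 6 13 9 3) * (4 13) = (2 6 4 5 12 3 10)(9 13) = [0, 1, 6, 10, 5, 12, 4, 7, 8, 13, 2, 11, 3, 9]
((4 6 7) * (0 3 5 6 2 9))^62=(0 2 7 5)(3 9 4 6)=[2, 1, 7, 9, 6, 0, 3, 5, 8, 4]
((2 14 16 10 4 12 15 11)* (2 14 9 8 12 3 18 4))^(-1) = (2 10 16 14 11 15 12 8 9)(3 4 18) = [0, 1, 10, 4, 18, 5, 6, 7, 9, 2, 16, 15, 8, 13, 11, 12, 14, 17, 3]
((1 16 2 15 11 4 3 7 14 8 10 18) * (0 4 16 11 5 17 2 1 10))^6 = (18)(2 5)(15 17) = [0, 1, 5, 3, 4, 2, 6, 7, 8, 9, 10, 11, 12, 13, 14, 17, 16, 15, 18]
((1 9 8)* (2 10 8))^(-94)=(1 9 2 10 8)=[0, 9, 10, 3, 4, 5, 6, 7, 1, 2, 8]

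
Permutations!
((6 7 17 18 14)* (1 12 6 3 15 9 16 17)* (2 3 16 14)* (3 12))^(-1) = (1 7 6 12 2 18 17 16 14 9 15 3) = [0, 7, 18, 1, 4, 5, 12, 6, 8, 15, 10, 11, 2, 13, 9, 3, 14, 16, 17]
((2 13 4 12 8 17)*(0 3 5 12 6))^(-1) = (0 6 4 13 2 17 8 12 5 3) = [6, 1, 17, 0, 13, 3, 4, 7, 12, 9, 10, 11, 5, 2, 14, 15, 16, 8]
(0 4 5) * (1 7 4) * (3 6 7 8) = [1, 8, 2, 6, 5, 0, 7, 4, 3] = (0 1 8 3 6 7 4 5)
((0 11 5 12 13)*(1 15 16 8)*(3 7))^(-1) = (0 13 12 5 11)(1 8 16 15)(3 7) = [13, 8, 2, 7, 4, 11, 6, 3, 16, 9, 10, 0, 5, 12, 14, 1, 15]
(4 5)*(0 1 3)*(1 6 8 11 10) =(0 6 8 11 10 1 3)(4 5) =[6, 3, 2, 0, 5, 4, 8, 7, 11, 9, 1, 10]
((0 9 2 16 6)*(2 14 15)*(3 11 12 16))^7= [12, 1, 9, 14, 4, 5, 11, 7, 8, 16, 10, 15, 2, 13, 6, 0, 3]= (0 12 2 9 16 3 14 6 11 15)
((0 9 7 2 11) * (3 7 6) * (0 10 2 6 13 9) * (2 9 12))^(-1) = (2 12 13 9 10 11)(3 6 7) = [0, 1, 12, 6, 4, 5, 7, 3, 8, 10, 11, 2, 13, 9]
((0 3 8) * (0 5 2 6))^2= (0 8 2)(3 5 6)= [8, 1, 0, 5, 4, 6, 3, 7, 2]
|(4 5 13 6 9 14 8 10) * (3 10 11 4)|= |(3 10)(4 5 13 6 9 14 8 11)|= 8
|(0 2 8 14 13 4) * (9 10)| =6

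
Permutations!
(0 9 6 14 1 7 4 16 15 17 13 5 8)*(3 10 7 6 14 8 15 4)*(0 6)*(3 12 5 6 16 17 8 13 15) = (0 9 14 1)(3 10 7 12 5)(4 17 15 8 16)(6 13) = [9, 0, 2, 10, 17, 3, 13, 12, 16, 14, 7, 11, 5, 6, 1, 8, 4, 15]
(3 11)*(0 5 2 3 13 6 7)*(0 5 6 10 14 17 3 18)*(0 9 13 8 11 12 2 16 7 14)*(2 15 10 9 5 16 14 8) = (0 6 8 11 2 18 5 14 17 3 12 15 10)(7 16)(9 13) = [6, 1, 18, 12, 4, 14, 8, 16, 11, 13, 0, 2, 15, 9, 17, 10, 7, 3, 5]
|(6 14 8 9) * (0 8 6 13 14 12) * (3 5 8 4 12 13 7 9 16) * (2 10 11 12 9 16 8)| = |(0 4 9 7 16 3 5 2 10 11 12)(6 13 14)| = 33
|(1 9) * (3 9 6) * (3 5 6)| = 6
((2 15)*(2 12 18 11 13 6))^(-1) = (2 6 13 11 18 12 15) = [0, 1, 6, 3, 4, 5, 13, 7, 8, 9, 10, 18, 15, 11, 14, 2, 16, 17, 12]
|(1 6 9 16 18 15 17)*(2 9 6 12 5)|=|(1 12 5 2 9 16 18 15 17)|=9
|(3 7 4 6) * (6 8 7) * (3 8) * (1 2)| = 10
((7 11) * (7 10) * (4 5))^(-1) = (4 5)(7 10 11) = [0, 1, 2, 3, 5, 4, 6, 10, 8, 9, 11, 7]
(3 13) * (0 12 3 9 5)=[12, 1, 2, 13, 4, 0, 6, 7, 8, 5, 10, 11, 3, 9]=(0 12 3 13 9 5)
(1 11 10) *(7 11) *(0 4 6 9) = [4, 7, 2, 3, 6, 5, 9, 11, 8, 0, 1, 10] = (0 4 6 9)(1 7 11 10)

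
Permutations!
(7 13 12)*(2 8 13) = (2 8 13 12 7) = [0, 1, 8, 3, 4, 5, 6, 2, 13, 9, 10, 11, 7, 12]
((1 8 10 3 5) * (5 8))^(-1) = (1 5)(3 10 8) = [0, 5, 2, 10, 4, 1, 6, 7, 3, 9, 8]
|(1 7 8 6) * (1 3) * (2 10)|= |(1 7 8 6 3)(2 10)|= 10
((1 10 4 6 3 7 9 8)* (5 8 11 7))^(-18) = (11)(1 6 8 4 5 10 3) = [0, 6, 2, 1, 5, 10, 8, 7, 4, 9, 3, 11]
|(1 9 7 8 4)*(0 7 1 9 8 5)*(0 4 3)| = 8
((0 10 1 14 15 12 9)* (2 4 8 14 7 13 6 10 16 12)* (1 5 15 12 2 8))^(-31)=(0 9 12 14 8 15 5 10 6 13 7 1 4 2 16)=[9, 4, 16, 3, 2, 10, 13, 1, 15, 12, 6, 11, 14, 7, 8, 5, 0]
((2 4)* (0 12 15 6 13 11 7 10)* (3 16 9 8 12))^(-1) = [10, 1, 4, 0, 2, 5, 15, 11, 9, 16, 7, 13, 8, 6, 14, 12, 3] = (0 10 7 11 13 6 15 12 8 9 16 3)(2 4)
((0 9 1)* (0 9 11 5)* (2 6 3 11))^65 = (0 5 11 3 6 2)(1 9) = [5, 9, 0, 6, 4, 11, 2, 7, 8, 1, 10, 3]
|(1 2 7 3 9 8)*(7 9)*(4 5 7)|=4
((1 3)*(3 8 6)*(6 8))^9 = [0, 1, 2, 3, 4, 5, 6, 7, 8] = (8)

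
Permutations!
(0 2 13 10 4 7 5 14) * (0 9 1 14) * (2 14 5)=(0 14 9 1 5)(2 13 10 4 7)=[14, 5, 13, 3, 7, 0, 6, 2, 8, 1, 4, 11, 12, 10, 9]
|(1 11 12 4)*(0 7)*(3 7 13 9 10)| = 12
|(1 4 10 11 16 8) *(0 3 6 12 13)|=30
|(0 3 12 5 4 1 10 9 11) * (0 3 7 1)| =|(0 7 1 10 9 11 3 12 5 4)| =10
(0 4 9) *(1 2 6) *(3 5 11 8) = (0 4 9)(1 2 6)(3 5 11 8) = [4, 2, 6, 5, 9, 11, 1, 7, 3, 0, 10, 8]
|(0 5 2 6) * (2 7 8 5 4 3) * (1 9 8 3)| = 10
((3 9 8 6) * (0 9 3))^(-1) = (0 6 8 9) = [6, 1, 2, 3, 4, 5, 8, 7, 9, 0]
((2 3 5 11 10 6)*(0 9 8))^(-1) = [8, 1, 6, 2, 4, 3, 10, 7, 9, 0, 11, 5] = (0 8 9)(2 6 10 11 5 3)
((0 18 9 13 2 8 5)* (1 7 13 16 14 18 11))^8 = (18) = [0, 1, 2, 3, 4, 5, 6, 7, 8, 9, 10, 11, 12, 13, 14, 15, 16, 17, 18]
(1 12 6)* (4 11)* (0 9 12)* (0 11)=[9, 11, 2, 3, 0, 5, 1, 7, 8, 12, 10, 4, 6]=(0 9 12 6 1 11 4)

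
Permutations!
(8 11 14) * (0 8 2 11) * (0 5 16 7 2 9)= [8, 1, 11, 3, 4, 16, 6, 2, 5, 0, 10, 14, 12, 13, 9, 15, 7]= (0 8 5 16 7 2 11 14 9)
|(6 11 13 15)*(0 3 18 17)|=|(0 3 18 17)(6 11 13 15)|=4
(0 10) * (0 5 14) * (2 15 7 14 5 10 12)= [12, 1, 15, 3, 4, 5, 6, 14, 8, 9, 10, 11, 2, 13, 0, 7]= (0 12 2 15 7 14)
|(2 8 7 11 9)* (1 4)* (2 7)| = 6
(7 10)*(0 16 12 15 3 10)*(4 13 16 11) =(0 11 4 13 16 12 15 3 10 7) =[11, 1, 2, 10, 13, 5, 6, 0, 8, 9, 7, 4, 15, 16, 14, 3, 12]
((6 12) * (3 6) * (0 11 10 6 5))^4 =[12, 1, 2, 10, 4, 6, 0, 7, 8, 9, 5, 3, 11] =(0 12 11 3 10 5 6)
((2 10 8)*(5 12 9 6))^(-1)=[0, 1, 8, 3, 4, 6, 9, 7, 10, 12, 2, 11, 5]=(2 8 10)(5 6 9 12)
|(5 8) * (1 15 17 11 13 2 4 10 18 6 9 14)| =|(1 15 17 11 13 2 4 10 18 6 9 14)(5 8)| =12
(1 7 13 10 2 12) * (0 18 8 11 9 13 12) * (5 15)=(0 18 8 11 9 13 10 2)(1 7 12)(5 15)=[18, 7, 0, 3, 4, 15, 6, 12, 11, 13, 2, 9, 1, 10, 14, 5, 16, 17, 8]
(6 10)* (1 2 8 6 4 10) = (1 2 8 6)(4 10) = [0, 2, 8, 3, 10, 5, 1, 7, 6, 9, 4]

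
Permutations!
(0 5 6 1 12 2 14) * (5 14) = (0 14)(1 12 2 5 6) = [14, 12, 5, 3, 4, 6, 1, 7, 8, 9, 10, 11, 2, 13, 0]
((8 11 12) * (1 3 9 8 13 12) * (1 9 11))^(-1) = (1 8 9 11 3)(12 13) = [0, 8, 2, 1, 4, 5, 6, 7, 9, 11, 10, 3, 13, 12]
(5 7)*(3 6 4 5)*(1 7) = (1 7 3 6 4 5) = [0, 7, 2, 6, 5, 1, 4, 3]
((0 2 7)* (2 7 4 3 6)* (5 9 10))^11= (0 7)(2 6 3 4)(5 10 9)= [7, 1, 6, 4, 2, 10, 3, 0, 8, 5, 9]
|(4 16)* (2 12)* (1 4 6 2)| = |(1 4 16 6 2 12)| = 6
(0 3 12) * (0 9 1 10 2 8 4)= (0 3 12 9 1 10 2 8 4)= [3, 10, 8, 12, 0, 5, 6, 7, 4, 1, 2, 11, 9]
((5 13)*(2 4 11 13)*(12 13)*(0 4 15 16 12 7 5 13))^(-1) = (0 12 16 15 2 5 7 11 4) = [12, 1, 5, 3, 0, 7, 6, 11, 8, 9, 10, 4, 16, 13, 14, 2, 15]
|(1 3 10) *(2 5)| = |(1 3 10)(2 5)| = 6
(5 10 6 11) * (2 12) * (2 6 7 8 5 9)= (2 12 6 11 9)(5 10 7 8)= [0, 1, 12, 3, 4, 10, 11, 8, 5, 2, 7, 9, 6]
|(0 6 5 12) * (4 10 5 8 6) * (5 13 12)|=|(0 4 10 13 12)(6 8)|=10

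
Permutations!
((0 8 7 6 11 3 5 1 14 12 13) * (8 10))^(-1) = (0 13 12 14 1 5 3 11 6 7 8 10) = [13, 5, 2, 11, 4, 3, 7, 8, 10, 9, 0, 6, 14, 12, 1]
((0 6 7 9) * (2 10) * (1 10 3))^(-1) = (0 9 7 6)(1 3 2 10) = [9, 3, 10, 2, 4, 5, 0, 6, 8, 7, 1]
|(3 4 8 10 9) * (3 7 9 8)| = |(3 4)(7 9)(8 10)| = 2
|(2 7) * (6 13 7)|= 4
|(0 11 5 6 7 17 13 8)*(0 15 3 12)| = |(0 11 5 6 7 17 13 8 15 3 12)| = 11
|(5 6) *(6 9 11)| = 4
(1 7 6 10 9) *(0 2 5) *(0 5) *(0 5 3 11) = [2, 7, 5, 11, 4, 3, 10, 6, 8, 1, 9, 0] = (0 2 5 3 11)(1 7 6 10 9)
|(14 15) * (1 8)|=|(1 8)(14 15)|=2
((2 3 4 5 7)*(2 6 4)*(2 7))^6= [0, 1, 2, 3, 4, 5, 6, 7]= (7)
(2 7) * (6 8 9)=(2 7)(6 8 9)=[0, 1, 7, 3, 4, 5, 8, 2, 9, 6]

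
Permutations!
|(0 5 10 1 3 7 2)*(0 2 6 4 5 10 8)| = 9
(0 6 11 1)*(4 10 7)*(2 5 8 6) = (0 2 5 8 6 11 1)(4 10 7) = [2, 0, 5, 3, 10, 8, 11, 4, 6, 9, 7, 1]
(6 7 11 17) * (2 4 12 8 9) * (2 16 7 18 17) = (2 4 12 8 9 16 7 11)(6 18 17) = [0, 1, 4, 3, 12, 5, 18, 11, 9, 16, 10, 2, 8, 13, 14, 15, 7, 6, 17]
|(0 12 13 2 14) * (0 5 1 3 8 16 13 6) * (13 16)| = 21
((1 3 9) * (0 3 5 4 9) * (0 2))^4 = (9)(0 3 2) = [3, 1, 0, 2, 4, 5, 6, 7, 8, 9]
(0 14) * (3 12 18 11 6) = [14, 1, 2, 12, 4, 5, 3, 7, 8, 9, 10, 6, 18, 13, 0, 15, 16, 17, 11] = (0 14)(3 12 18 11 6)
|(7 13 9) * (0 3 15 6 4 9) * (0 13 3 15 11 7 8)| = 6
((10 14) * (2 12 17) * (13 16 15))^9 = (17)(10 14) = [0, 1, 2, 3, 4, 5, 6, 7, 8, 9, 14, 11, 12, 13, 10, 15, 16, 17]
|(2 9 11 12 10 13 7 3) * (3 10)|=|(2 9 11 12 3)(7 10 13)|=15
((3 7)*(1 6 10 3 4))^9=(1 3)(4 10)(6 7)=[0, 3, 2, 1, 10, 5, 7, 6, 8, 9, 4]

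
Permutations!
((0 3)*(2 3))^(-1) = (0 3 2) = [3, 1, 0, 2]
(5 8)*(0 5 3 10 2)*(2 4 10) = (0 5 8 3 2)(4 10) = [5, 1, 0, 2, 10, 8, 6, 7, 3, 9, 4]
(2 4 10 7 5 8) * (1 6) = [0, 6, 4, 3, 10, 8, 1, 5, 2, 9, 7] = (1 6)(2 4 10 7 5 8)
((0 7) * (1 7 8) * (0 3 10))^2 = (0 1 3)(7 10 8) = [1, 3, 2, 0, 4, 5, 6, 10, 7, 9, 8]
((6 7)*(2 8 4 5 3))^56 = (2 8 4 5 3) = [0, 1, 8, 2, 5, 3, 6, 7, 4]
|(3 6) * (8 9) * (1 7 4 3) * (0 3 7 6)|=|(0 3)(1 6)(4 7)(8 9)|=2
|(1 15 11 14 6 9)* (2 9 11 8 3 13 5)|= 24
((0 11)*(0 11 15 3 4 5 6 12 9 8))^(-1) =(0 8 9 12 6 5 4 3 15) =[8, 1, 2, 15, 3, 4, 5, 7, 9, 12, 10, 11, 6, 13, 14, 0]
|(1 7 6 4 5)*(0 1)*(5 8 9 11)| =|(0 1 7 6 4 8 9 11 5)| =9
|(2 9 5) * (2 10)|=4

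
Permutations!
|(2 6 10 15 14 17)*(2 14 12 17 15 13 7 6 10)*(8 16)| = 20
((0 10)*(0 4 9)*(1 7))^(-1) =(0 9 4 10)(1 7) =[9, 7, 2, 3, 10, 5, 6, 1, 8, 4, 0]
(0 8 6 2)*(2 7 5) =(0 8 6 7 5 2) =[8, 1, 0, 3, 4, 2, 7, 5, 6]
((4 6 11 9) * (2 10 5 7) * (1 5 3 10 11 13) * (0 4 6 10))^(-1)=(0 3 10 4)(1 13 6 9 11 2 7 5)=[3, 13, 7, 10, 0, 1, 9, 5, 8, 11, 4, 2, 12, 6]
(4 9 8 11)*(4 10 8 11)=(4 9 11 10 8)=[0, 1, 2, 3, 9, 5, 6, 7, 4, 11, 8, 10]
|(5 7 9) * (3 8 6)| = |(3 8 6)(5 7 9)| = 3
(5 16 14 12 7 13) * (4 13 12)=[0, 1, 2, 3, 13, 16, 6, 12, 8, 9, 10, 11, 7, 5, 4, 15, 14]=(4 13 5 16 14)(7 12)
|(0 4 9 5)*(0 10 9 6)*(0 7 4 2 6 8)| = 6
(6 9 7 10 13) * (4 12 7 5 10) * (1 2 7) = (1 2 7 4 12)(5 10 13 6 9) = [0, 2, 7, 3, 12, 10, 9, 4, 8, 5, 13, 11, 1, 6]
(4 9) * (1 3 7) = (1 3 7)(4 9) = [0, 3, 2, 7, 9, 5, 6, 1, 8, 4]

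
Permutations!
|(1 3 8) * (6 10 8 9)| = |(1 3 9 6 10 8)| = 6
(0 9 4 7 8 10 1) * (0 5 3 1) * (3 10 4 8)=[9, 5, 2, 1, 7, 10, 6, 3, 4, 8, 0]=(0 9 8 4 7 3 1 5 10)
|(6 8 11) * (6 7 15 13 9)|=7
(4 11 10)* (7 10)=[0, 1, 2, 3, 11, 5, 6, 10, 8, 9, 4, 7]=(4 11 7 10)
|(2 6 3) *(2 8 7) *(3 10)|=6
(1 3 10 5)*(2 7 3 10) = (1 10 5)(2 7 3) = [0, 10, 7, 2, 4, 1, 6, 3, 8, 9, 5]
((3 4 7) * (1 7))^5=(1 7 3 4)=[0, 7, 2, 4, 1, 5, 6, 3]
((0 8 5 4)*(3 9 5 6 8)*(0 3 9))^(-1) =(0 3 4 5 9)(6 8) =[3, 1, 2, 4, 5, 9, 8, 7, 6, 0]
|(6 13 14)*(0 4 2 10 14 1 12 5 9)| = |(0 4 2 10 14 6 13 1 12 5 9)| = 11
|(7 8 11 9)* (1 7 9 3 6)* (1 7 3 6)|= |(1 3)(6 7 8 11)|= 4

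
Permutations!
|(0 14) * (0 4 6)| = 4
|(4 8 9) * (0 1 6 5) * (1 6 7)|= 6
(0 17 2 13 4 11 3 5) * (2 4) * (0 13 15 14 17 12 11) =(0 12 11 3 5 13 2 15 14 17 4) =[12, 1, 15, 5, 0, 13, 6, 7, 8, 9, 10, 3, 11, 2, 17, 14, 16, 4]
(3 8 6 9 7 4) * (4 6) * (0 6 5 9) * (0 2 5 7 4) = (0 6 2 5 9 4 3 8) = [6, 1, 5, 8, 3, 9, 2, 7, 0, 4]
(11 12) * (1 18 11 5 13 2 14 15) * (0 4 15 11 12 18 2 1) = (0 4 15)(1 2 14 11 18 12 5 13) = [4, 2, 14, 3, 15, 13, 6, 7, 8, 9, 10, 18, 5, 1, 11, 0, 16, 17, 12]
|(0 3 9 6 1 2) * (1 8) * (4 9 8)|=|(0 3 8 1 2)(4 9 6)|=15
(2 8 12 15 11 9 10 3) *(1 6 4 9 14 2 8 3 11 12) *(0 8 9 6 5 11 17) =(0 8 1 5 11 14 2 3 9 10 17)(4 6)(12 15) =[8, 5, 3, 9, 6, 11, 4, 7, 1, 10, 17, 14, 15, 13, 2, 12, 16, 0]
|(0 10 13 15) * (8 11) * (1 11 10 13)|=12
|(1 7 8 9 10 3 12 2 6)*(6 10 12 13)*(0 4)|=10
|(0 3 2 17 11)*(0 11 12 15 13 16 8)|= 9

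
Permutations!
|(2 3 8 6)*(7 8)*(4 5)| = 10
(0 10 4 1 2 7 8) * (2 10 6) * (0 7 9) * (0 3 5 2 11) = (0 6 11)(1 10 4)(2 9 3 5)(7 8) = [6, 10, 9, 5, 1, 2, 11, 8, 7, 3, 4, 0]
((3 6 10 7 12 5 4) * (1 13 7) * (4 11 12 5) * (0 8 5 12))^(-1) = (0 11 5 8)(1 10 6 3 4 12 7 13) = [11, 10, 2, 4, 12, 8, 3, 13, 0, 9, 6, 5, 7, 1]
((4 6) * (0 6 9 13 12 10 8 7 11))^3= (0 9 10 11 4 12 7 6 13 8)= [9, 1, 2, 3, 12, 5, 13, 6, 0, 10, 11, 4, 7, 8]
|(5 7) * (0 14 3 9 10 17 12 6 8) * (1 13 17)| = 22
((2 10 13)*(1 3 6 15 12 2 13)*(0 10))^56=[0, 1, 2, 3, 4, 5, 6, 7, 8, 9, 10, 11, 12, 13, 14, 15]=(15)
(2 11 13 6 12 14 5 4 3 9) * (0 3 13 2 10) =[3, 1, 11, 9, 13, 4, 12, 7, 8, 10, 0, 2, 14, 6, 5] =(0 3 9 10)(2 11)(4 13 6 12 14 5)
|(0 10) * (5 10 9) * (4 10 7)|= |(0 9 5 7 4 10)|= 6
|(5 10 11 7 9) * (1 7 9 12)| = 12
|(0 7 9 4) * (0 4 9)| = |(9)(0 7)| = 2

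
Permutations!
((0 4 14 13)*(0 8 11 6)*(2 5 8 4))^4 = (0 11 5)(2 6 8)(4 14 13) = [11, 1, 6, 3, 14, 0, 8, 7, 2, 9, 10, 5, 12, 4, 13]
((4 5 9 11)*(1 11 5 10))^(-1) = [0, 10, 2, 3, 11, 9, 6, 7, 8, 5, 4, 1] = (1 10 4 11)(5 9)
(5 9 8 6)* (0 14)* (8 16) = (0 14)(5 9 16 8 6) = [14, 1, 2, 3, 4, 9, 5, 7, 6, 16, 10, 11, 12, 13, 0, 15, 8]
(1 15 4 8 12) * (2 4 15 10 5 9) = (15)(1 10 5 9 2 4 8 12) = [0, 10, 4, 3, 8, 9, 6, 7, 12, 2, 5, 11, 1, 13, 14, 15]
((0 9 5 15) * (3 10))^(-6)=(0 5)(9 15)=[5, 1, 2, 3, 4, 0, 6, 7, 8, 15, 10, 11, 12, 13, 14, 9]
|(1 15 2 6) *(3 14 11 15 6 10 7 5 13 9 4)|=|(1 6)(2 10 7 5 13 9 4 3 14 11 15)|=22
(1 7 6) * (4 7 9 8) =(1 9 8 4 7 6) =[0, 9, 2, 3, 7, 5, 1, 6, 4, 8]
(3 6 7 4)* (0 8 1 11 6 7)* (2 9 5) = [8, 11, 9, 7, 3, 2, 0, 4, 1, 5, 10, 6] = (0 8 1 11 6)(2 9 5)(3 7 4)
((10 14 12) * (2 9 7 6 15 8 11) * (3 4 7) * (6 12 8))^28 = (15)(2 8 10 7 3)(4 9 11 14 12) = [0, 1, 8, 2, 9, 5, 6, 3, 10, 11, 7, 14, 4, 13, 12, 15]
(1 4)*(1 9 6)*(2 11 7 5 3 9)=(1 4 2 11 7 5 3 9 6)=[0, 4, 11, 9, 2, 3, 1, 5, 8, 6, 10, 7]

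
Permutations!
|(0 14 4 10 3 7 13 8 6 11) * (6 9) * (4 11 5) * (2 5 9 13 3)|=12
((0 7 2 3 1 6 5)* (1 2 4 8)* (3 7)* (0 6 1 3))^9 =(2 3 8 4 7)(5 6) =[0, 1, 3, 8, 7, 6, 5, 2, 4]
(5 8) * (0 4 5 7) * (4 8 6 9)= (0 8 7)(4 5 6 9)= [8, 1, 2, 3, 5, 6, 9, 0, 7, 4]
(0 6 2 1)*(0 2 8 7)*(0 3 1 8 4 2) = (0 6 4 2 8 7 3 1) = [6, 0, 8, 1, 2, 5, 4, 3, 7]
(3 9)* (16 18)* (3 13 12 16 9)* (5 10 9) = (5 10 9 13 12 16 18) = [0, 1, 2, 3, 4, 10, 6, 7, 8, 13, 9, 11, 16, 12, 14, 15, 18, 17, 5]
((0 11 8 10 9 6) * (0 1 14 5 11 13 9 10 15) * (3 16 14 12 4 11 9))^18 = (0 14 1 8 3 9 4)(5 12 15 16 6 11 13) = [14, 8, 2, 9, 0, 12, 11, 7, 3, 4, 10, 13, 15, 5, 1, 16, 6]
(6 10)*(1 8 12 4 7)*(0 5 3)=[5, 8, 2, 0, 7, 3, 10, 1, 12, 9, 6, 11, 4]=(0 5 3)(1 8 12 4 7)(6 10)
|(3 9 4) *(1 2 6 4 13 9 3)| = |(1 2 6 4)(9 13)| = 4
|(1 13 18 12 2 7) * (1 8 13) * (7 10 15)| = 8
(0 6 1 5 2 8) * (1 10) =(0 6 10 1 5 2 8) =[6, 5, 8, 3, 4, 2, 10, 7, 0, 9, 1]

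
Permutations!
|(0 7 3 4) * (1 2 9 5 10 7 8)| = |(0 8 1 2 9 5 10 7 3 4)| = 10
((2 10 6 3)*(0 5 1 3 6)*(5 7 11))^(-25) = (0 10 2 3 1 5 11 7) = [10, 5, 3, 1, 4, 11, 6, 0, 8, 9, 2, 7]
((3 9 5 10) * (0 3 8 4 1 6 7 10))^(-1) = (0 5 9 3)(1 4 8 10 7 6) = [5, 4, 2, 0, 8, 9, 1, 6, 10, 3, 7]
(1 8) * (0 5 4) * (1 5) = (0 1 8 5 4) = [1, 8, 2, 3, 0, 4, 6, 7, 5]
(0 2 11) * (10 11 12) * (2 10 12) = (12)(0 10 11) = [10, 1, 2, 3, 4, 5, 6, 7, 8, 9, 11, 0, 12]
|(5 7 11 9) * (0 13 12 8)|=4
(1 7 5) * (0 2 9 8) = [2, 7, 9, 3, 4, 1, 6, 5, 0, 8] = (0 2 9 8)(1 7 5)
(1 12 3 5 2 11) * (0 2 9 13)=[2, 12, 11, 5, 4, 9, 6, 7, 8, 13, 10, 1, 3, 0]=(0 2 11 1 12 3 5 9 13)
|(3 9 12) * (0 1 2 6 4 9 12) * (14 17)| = |(0 1 2 6 4 9)(3 12)(14 17)| = 6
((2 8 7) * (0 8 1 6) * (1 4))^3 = (0 2 6 7 1 8 4) = [2, 8, 6, 3, 0, 5, 7, 1, 4]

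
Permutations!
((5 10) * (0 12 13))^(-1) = (0 13 12)(5 10) = [13, 1, 2, 3, 4, 10, 6, 7, 8, 9, 5, 11, 0, 12]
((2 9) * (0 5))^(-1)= [5, 1, 9, 3, 4, 0, 6, 7, 8, 2]= (0 5)(2 9)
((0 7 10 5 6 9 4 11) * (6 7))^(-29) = (0 6 9 4 11)(5 7 10) = [6, 1, 2, 3, 11, 7, 9, 10, 8, 4, 5, 0]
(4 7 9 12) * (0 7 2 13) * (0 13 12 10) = (13)(0 7 9 10)(2 12 4) = [7, 1, 12, 3, 2, 5, 6, 9, 8, 10, 0, 11, 4, 13]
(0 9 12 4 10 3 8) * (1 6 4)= [9, 6, 2, 8, 10, 5, 4, 7, 0, 12, 3, 11, 1]= (0 9 12 1 6 4 10 3 8)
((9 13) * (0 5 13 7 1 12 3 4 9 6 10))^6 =(0 5 13 6 10) =[5, 1, 2, 3, 4, 13, 10, 7, 8, 9, 0, 11, 12, 6]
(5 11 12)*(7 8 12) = [0, 1, 2, 3, 4, 11, 6, 8, 12, 9, 10, 7, 5] = (5 11 7 8 12)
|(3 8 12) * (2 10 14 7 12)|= 7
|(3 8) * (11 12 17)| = 6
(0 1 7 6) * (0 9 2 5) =[1, 7, 5, 3, 4, 0, 9, 6, 8, 2] =(0 1 7 6 9 2 5)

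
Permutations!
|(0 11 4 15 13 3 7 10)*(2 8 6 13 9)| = 12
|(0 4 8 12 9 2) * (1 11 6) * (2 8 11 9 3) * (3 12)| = 9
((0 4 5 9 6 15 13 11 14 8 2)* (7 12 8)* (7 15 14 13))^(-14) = (0 12 14 5 2 7 6 4 8 15 9) = [12, 1, 7, 3, 8, 2, 4, 6, 15, 0, 10, 11, 14, 13, 5, 9]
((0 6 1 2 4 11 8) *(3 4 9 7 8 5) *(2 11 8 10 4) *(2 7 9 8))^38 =[3, 10, 11, 8, 1, 2, 7, 0, 5, 9, 6, 4] =(0 3 8 5 2 11 4 1 10 6 7)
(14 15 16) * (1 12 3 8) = [0, 12, 2, 8, 4, 5, 6, 7, 1, 9, 10, 11, 3, 13, 15, 16, 14] = (1 12 3 8)(14 15 16)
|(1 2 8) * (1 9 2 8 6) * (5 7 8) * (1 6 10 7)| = |(1 5)(2 10 7 8 9)| = 10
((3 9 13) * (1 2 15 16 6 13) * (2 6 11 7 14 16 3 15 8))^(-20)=(16)(1 3 13)(6 9 15)=[0, 3, 2, 13, 4, 5, 9, 7, 8, 15, 10, 11, 12, 1, 14, 6, 16]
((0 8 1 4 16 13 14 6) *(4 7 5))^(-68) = (0 1 5 16 14)(4 13 6 8 7) = [1, 5, 2, 3, 13, 16, 8, 4, 7, 9, 10, 11, 12, 6, 0, 15, 14]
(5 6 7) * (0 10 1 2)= (0 10 1 2)(5 6 7)= [10, 2, 0, 3, 4, 6, 7, 5, 8, 9, 1]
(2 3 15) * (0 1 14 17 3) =(0 1 14 17 3 15 2) =[1, 14, 0, 15, 4, 5, 6, 7, 8, 9, 10, 11, 12, 13, 17, 2, 16, 3]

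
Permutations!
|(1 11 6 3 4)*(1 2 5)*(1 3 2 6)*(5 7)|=|(1 11)(2 7 5 3 4 6)|=6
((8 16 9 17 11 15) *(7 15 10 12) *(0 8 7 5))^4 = (0 17 5 9 12 16 10 8 11) = [17, 1, 2, 3, 4, 9, 6, 7, 11, 12, 8, 0, 16, 13, 14, 15, 10, 5]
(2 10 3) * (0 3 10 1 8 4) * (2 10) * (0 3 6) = (0 6)(1 8 4 3 10 2) = [6, 8, 1, 10, 3, 5, 0, 7, 4, 9, 2]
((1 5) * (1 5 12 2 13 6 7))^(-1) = [0, 7, 12, 3, 4, 5, 13, 6, 8, 9, 10, 11, 1, 2] = (1 7 6 13 2 12)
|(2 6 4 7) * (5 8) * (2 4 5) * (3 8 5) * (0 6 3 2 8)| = 4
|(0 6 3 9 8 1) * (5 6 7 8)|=4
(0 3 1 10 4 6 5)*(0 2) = (0 3 1 10 4 6 5 2) = [3, 10, 0, 1, 6, 2, 5, 7, 8, 9, 4]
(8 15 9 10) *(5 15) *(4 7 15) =(4 7 15 9 10 8 5) =[0, 1, 2, 3, 7, 4, 6, 15, 5, 10, 8, 11, 12, 13, 14, 9]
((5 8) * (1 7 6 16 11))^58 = [0, 16, 2, 3, 4, 5, 1, 11, 8, 9, 10, 6, 12, 13, 14, 15, 7] = (1 16 7 11 6)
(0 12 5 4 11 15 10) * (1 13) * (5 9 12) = (0 5 4 11 15 10)(1 13)(9 12) = [5, 13, 2, 3, 11, 4, 6, 7, 8, 12, 0, 15, 9, 1, 14, 10]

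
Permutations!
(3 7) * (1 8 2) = (1 8 2)(3 7) = [0, 8, 1, 7, 4, 5, 6, 3, 2]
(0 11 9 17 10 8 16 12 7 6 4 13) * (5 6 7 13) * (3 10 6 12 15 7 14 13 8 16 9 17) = (0 11 17 6 4 5 12 8 9 3 10 16 15 7 14 13) = [11, 1, 2, 10, 5, 12, 4, 14, 9, 3, 16, 17, 8, 0, 13, 7, 15, 6]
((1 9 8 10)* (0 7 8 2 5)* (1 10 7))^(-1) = (10)(0 5 2 9 1)(7 8) = [5, 0, 9, 3, 4, 2, 6, 8, 7, 1, 10]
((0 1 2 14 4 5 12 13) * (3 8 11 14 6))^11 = (0 13 12 5 4 14 11 8 3 6 2 1) = [13, 0, 1, 6, 14, 4, 2, 7, 3, 9, 10, 8, 5, 12, 11]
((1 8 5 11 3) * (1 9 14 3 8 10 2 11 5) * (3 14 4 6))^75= (14)(3 6 4 9)= [0, 1, 2, 6, 9, 5, 4, 7, 8, 3, 10, 11, 12, 13, 14]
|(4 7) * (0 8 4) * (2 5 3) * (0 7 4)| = 6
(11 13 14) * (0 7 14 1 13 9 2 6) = [7, 13, 6, 3, 4, 5, 0, 14, 8, 2, 10, 9, 12, 1, 11] = (0 7 14 11 9 2 6)(1 13)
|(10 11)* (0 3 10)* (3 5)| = |(0 5 3 10 11)| = 5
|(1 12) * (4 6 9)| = |(1 12)(4 6 9)| = 6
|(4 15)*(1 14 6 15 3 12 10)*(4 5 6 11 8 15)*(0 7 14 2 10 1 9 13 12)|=30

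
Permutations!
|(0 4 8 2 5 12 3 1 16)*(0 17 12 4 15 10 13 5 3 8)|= |(0 15 10 13 5 4)(1 16 17 12 8 2 3)|= 42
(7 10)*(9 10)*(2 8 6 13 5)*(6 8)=(2 6 13 5)(7 9 10)=[0, 1, 6, 3, 4, 2, 13, 9, 8, 10, 7, 11, 12, 5]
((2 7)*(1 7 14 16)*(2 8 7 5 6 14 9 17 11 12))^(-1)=(1 16 14 6 5)(2 12 11 17 9)(7 8)=[0, 16, 12, 3, 4, 1, 5, 8, 7, 2, 10, 17, 11, 13, 6, 15, 14, 9]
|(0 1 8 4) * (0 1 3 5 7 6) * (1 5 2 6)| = |(0 3 2 6)(1 8 4 5 7)| = 20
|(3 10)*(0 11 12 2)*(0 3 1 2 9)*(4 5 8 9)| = 28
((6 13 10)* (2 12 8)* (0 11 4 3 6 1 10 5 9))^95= (0 9 5 13 6 3 4 11)(1 10)(2 8 12)= [9, 10, 8, 4, 11, 13, 3, 7, 12, 5, 1, 0, 2, 6]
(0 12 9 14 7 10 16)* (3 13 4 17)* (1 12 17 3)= (0 17 1 12 9 14 7 10 16)(3 13 4)= [17, 12, 2, 13, 3, 5, 6, 10, 8, 14, 16, 11, 9, 4, 7, 15, 0, 1]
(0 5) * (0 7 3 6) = (0 5 7 3 6) = [5, 1, 2, 6, 4, 7, 0, 3]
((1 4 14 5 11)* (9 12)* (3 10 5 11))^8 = (14)(3 5 10) = [0, 1, 2, 5, 4, 10, 6, 7, 8, 9, 3, 11, 12, 13, 14]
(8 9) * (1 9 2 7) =(1 9 8 2 7) =[0, 9, 7, 3, 4, 5, 6, 1, 2, 8]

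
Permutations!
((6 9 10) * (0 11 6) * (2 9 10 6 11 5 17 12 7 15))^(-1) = (0 10 6 9 2 15 7 12 17 5) = [10, 1, 15, 3, 4, 0, 9, 12, 8, 2, 6, 11, 17, 13, 14, 7, 16, 5]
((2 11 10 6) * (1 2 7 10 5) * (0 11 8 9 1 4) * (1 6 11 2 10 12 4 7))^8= (0 5 6)(1 2 7)(4 11 9)(8 12 10)= [5, 2, 7, 3, 11, 6, 0, 1, 12, 4, 8, 9, 10]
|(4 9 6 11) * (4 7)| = 5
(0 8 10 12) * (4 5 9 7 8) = (0 4 5 9 7 8 10 12) = [4, 1, 2, 3, 5, 9, 6, 8, 10, 7, 12, 11, 0]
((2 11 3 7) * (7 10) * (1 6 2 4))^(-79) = [0, 6, 11, 10, 1, 5, 2, 4, 8, 9, 7, 3] = (1 6 2 11 3 10 7 4)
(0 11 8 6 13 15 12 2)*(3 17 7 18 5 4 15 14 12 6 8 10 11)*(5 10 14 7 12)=(0 3 17 12 2)(4 15 6 13 7 18 10 11 14 5)=[3, 1, 0, 17, 15, 4, 13, 18, 8, 9, 11, 14, 2, 7, 5, 6, 16, 12, 10]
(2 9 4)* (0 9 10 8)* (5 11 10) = (0 9 4 2 5 11 10 8) = [9, 1, 5, 3, 2, 11, 6, 7, 0, 4, 8, 10]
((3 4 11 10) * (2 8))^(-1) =(2 8)(3 10 11 4) =[0, 1, 8, 10, 3, 5, 6, 7, 2, 9, 11, 4]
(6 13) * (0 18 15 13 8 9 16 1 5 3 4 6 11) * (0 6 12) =(0 18 15 13 11 6 8 9 16 1 5 3 4 12) =[18, 5, 2, 4, 12, 3, 8, 7, 9, 16, 10, 6, 0, 11, 14, 13, 1, 17, 15]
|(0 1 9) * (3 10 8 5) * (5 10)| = 6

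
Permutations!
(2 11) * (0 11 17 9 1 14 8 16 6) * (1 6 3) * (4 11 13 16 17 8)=(0 13 16 3 1 14 4 11 2 8 17 9 6)=[13, 14, 8, 1, 11, 5, 0, 7, 17, 6, 10, 2, 12, 16, 4, 15, 3, 9]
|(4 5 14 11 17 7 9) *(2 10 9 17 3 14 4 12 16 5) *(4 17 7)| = |(2 10 9 12 16 5 17 4)(3 14 11)| = 24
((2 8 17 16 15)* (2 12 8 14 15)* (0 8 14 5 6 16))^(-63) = [0, 1, 5, 3, 4, 6, 16, 7, 8, 9, 10, 11, 12, 13, 14, 15, 2, 17] = (17)(2 5 6 16)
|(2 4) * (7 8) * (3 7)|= |(2 4)(3 7 8)|= 6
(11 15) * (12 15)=[0, 1, 2, 3, 4, 5, 6, 7, 8, 9, 10, 12, 15, 13, 14, 11]=(11 12 15)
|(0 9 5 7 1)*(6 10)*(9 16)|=|(0 16 9 5 7 1)(6 10)|=6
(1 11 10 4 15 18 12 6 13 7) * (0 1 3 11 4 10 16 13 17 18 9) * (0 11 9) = (0 1 4 15)(3 9 11 16 13 7)(6 17 18 12) = [1, 4, 2, 9, 15, 5, 17, 3, 8, 11, 10, 16, 6, 7, 14, 0, 13, 18, 12]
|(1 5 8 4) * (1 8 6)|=6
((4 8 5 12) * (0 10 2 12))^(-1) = (0 5 8 4 12 2 10) = [5, 1, 10, 3, 12, 8, 6, 7, 4, 9, 0, 11, 2]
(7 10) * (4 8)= (4 8)(7 10)= [0, 1, 2, 3, 8, 5, 6, 10, 4, 9, 7]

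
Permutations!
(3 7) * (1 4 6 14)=[0, 4, 2, 7, 6, 5, 14, 3, 8, 9, 10, 11, 12, 13, 1]=(1 4 6 14)(3 7)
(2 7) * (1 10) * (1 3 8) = (1 10 3 8)(2 7) = [0, 10, 7, 8, 4, 5, 6, 2, 1, 9, 3]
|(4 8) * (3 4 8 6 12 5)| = |(3 4 6 12 5)| = 5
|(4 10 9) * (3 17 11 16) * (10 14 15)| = 20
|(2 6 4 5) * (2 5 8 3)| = 5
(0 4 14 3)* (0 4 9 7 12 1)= (0 9 7 12 1)(3 4 14)= [9, 0, 2, 4, 14, 5, 6, 12, 8, 7, 10, 11, 1, 13, 3]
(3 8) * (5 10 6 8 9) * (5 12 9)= (3 5 10 6 8)(9 12)= [0, 1, 2, 5, 4, 10, 8, 7, 3, 12, 6, 11, 9]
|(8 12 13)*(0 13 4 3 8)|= |(0 13)(3 8 12 4)|= 4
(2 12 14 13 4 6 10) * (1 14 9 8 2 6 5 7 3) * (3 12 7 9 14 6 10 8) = [0, 6, 7, 1, 5, 9, 8, 12, 2, 3, 10, 11, 14, 4, 13] = (1 6 8 2 7 12 14 13 4 5 9 3)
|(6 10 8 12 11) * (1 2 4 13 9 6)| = 10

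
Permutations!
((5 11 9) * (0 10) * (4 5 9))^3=(11)(0 10)=[10, 1, 2, 3, 4, 5, 6, 7, 8, 9, 0, 11]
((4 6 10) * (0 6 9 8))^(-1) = (0 8 9 4 10 6) = [8, 1, 2, 3, 10, 5, 0, 7, 9, 4, 6]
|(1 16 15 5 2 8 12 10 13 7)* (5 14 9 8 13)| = |(1 16 15 14 9 8 12 10 5 2 13 7)| = 12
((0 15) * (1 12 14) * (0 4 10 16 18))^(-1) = (0 18 16 10 4 15)(1 14 12) = [18, 14, 2, 3, 15, 5, 6, 7, 8, 9, 4, 11, 1, 13, 12, 0, 10, 17, 16]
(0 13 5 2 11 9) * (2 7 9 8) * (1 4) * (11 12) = (0 13 5 7 9)(1 4)(2 12 11 8) = [13, 4, 12, 3, 1, 7, 6, 9, 2, 0, 10, 8, 11, 5]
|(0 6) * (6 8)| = 3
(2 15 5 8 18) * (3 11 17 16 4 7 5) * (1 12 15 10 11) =(1 12 15 3)(2 10 11 17 16 4 7 5 8 18) =[0, 12, 10, 1, 7, 8, 6, 5, 18, 9, 11, 17, 15, 13, 14, 3, 4, 16, 2]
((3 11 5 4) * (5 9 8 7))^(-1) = (3 4 5 7 8 9 11) = [0, 1, 2, 4, 5, 7, 6, 8, 9, 11, 10, 3]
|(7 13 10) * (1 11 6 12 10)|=7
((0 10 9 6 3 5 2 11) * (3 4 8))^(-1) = (0 11 2 5 3 8 4 6 9 10) = [11, 1, 5, 8, 6, 3, 9, 7, 4, 10, 0, 2]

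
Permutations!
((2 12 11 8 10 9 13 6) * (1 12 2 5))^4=(1 10 5 8 6 11 13 12 9)=[0, 10, 2, 3, 4, 8, 11, 7, 6, 1, 5, 13, 9, 12]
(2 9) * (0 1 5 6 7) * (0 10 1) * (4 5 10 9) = (1 10)(2 4 5 6 7 9) = [0, 10, 4, 3, 5, 6, 7, 9, 8, 2, 1]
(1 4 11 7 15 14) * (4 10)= (1 10 4 11 7 15 14)= [0, 10, 2, 3, 11, 5, 6, 15, 8, 9, 4, 7, 12, 13, 1, 14]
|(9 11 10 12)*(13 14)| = |(9 11 10 12)(13 14)| = 4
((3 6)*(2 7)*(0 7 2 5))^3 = (7)(3 6) = [0, 1, 2, 6, 4, 5, 3, 7]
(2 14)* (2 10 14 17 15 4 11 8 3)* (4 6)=(2 17 15 6 4 11 8 3)(10 14)=[0, 1, 17, 2, 11, 5, 4, 7, 3, 9, 14, 8, 12, 13, 10, 6, 16, 15]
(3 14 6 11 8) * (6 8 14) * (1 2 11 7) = (1 2 11 14 8 3 6 7) = [0, 2, 11, 6, 4, 5, 7, 1, 3, 9, 10, 14, 12, 13, 8]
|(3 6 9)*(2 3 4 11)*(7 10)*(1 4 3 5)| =|(1 4 11 2 5)(3 6 9)(7 10)| =30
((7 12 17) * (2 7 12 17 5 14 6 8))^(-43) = (2 14 17 8 5 7 6 12) = [0, 1, 14, 3, 4, 7, 12, 6, 5, 9, 10, 11, 2, 13, 17, 15, 16, 8]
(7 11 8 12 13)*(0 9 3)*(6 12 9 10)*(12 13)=(0 10 6 13 7 11 8 9 3)=[10, 1, 2, 0, 4, 5, 13, 11, 9, 3, 6, 8, 12, 7]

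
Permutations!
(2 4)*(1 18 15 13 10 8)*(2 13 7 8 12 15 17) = (1 18 17 2 4 13 10 12 15 7 8) = [0, 18, 4, 3, 13, 5, 6, 8, 1, 9, 12, 11, 15, 10, 14, 7, 16, 2, 17]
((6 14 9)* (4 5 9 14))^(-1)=(14)(4 6 9 5)=[0, 1, 2, 3, 6, 4, 9, 7, 8, 5, 10, 11, 12, 13, 14]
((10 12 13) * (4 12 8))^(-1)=[0, 1, 2, 3, 8, 5, 6, 7, 10, 9, 13, 11, 4, 12]=(4 8 10 13 12)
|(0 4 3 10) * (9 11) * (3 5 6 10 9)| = 15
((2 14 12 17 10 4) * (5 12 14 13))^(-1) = (2 4 10 17 12 5 13) = [0, 1, 4, 3, 10, 13, 6, 7, 8, 9, 17, 11, 5, 2, 14, 15, 16, 12]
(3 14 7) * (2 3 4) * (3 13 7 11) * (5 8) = (2 13 7 4)(3 14 11)(5 8) = [0, 1, 13, 14, 2, 8, 6, 4, 5, 9, 10, 3, 12, 7, 11]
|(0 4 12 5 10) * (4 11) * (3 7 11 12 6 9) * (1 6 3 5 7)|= |(0 12 7 11 4 3 1 6 9 5 10)|= 11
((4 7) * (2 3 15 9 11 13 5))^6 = (2 5 13 11 9 15 3) = [0, 1, 5, 2, 4, 13, 6, 7, 8, 15, 10, 9, 12, 11, 14, 3]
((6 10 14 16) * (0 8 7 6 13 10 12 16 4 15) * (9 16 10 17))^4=(17)(0 12 15 6 4 7 14 8 10)=[12, 1, 2, 3, 7, 5, 4, 14, 10, 9, 0, 11, 15, 13, 8, 6, 16, 17]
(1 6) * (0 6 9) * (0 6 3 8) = (0 3 8)(1 9 6) = [3, 9, 2, 8, 4, 5, 1, 7, 0, 6]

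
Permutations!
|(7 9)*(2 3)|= 2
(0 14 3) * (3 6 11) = (0 14 6 11 3) = [14, 1, 2, 0, 4, 5, 11, 7, 8, 9, 10, 3, 12, 13, 6]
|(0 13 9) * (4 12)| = 6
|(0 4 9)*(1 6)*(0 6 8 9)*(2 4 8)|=|(0 8 9 6 1 2 4)|=7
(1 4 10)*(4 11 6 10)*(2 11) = (1 2 11 6 10) = [0, 2, 11, 3, 4, 5, 10, 7, 8, 9, 1, 6]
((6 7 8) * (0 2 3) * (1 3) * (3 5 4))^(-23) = (0 2 1 5 4 3)(6 7 8) = [2, 5, 1, 0, 3, 4, 7, 8, 6]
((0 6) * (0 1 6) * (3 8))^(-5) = [0, 6, 2, 8, 4, 5, 1, 7, 3] = (1 6)(3 8)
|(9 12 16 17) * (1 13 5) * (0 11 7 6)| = |(0 11 7 6)(1 13 5)(9 12 16 17)| = 12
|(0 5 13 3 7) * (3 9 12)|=|(0 5 13 9 12 3 7)|=7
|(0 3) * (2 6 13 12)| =|(0 3)(2 6 13 12)| =4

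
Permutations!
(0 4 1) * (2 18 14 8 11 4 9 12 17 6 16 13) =(0 9 12 17 6 16 13 2 18 14 8 11 4 1) =[9, 0, 18, 3, 1, 5, 16, 7, 11, 12, 10, 4, 17, 2, 8, 15, 13, 6, 14]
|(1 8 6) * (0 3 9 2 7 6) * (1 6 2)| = 10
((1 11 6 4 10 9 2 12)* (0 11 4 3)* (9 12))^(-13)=(0 3 6 11)(1 12 10 4)(2 9)=[3, 12, 9, 6, 1, 5, 11, 7, 8, 2, 4, 0, 10]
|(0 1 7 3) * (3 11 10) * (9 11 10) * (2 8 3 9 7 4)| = |(0 1 4 2 8 3)(7 10 9 11)| = 12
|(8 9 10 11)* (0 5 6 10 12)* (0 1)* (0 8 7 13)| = 28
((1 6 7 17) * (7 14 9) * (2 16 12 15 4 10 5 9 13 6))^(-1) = [0, 17, 1, 3, 15, 10, 13, 9, 8, 5, 4, 11, 16, 14, 6, 12, 2, 7] = (1 17 7 9 5 10 4 15 12 16 2)(6 13 14)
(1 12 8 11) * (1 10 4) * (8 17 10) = (1 12 17 10 4)(8 11) = [0, 12, 2, 3, 1, 5, 6, 7, 11, 9, 4, 8, 17, 13, 14, 15, 16, 10]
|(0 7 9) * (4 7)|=|(0 4 7 9)|=4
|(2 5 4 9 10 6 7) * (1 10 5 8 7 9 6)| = |(1 10)(2 8 7)(4 6 9 5)| = 12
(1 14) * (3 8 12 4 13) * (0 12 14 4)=[12, 4, 2, 8, 13, 5, 6, 7, 14, 9, 10, 11, 0, 3, 1]=(0 12)(1 4 13 3 8 14)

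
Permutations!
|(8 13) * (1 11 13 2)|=|(1 11 13 8 2)|=5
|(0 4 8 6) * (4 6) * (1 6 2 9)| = |(0 2 9 1 6)(4 8)| = 10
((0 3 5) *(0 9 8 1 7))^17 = (0 9 7 5 1 3 8) = [9, 3, 2, 8, 4, 1, 6, 5, 0, 7]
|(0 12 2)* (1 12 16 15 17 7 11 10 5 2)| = |(0 16 15 17 7 11 10 5 2)(1 12)| = 18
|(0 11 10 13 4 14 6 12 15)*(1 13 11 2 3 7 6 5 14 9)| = 28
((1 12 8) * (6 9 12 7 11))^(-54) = (1 11 9 8 7 6 12) = [0, 11, 2, 3, 4, 5, 12, 6, 7, 8, 10, 9, 1]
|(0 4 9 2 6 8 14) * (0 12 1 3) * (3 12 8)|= |(0 4 9 2 6 3)(1 12)(8 14)|= 6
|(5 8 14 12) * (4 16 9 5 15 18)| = 9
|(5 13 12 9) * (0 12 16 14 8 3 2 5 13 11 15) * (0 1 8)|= 42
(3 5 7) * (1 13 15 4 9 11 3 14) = (1 13 15 4 9 11 3 5 7 14) = [0, 13, 2, 5, 9, 7, 6, 14, 8, 11, 10, 3, 12, 15, 1, 4]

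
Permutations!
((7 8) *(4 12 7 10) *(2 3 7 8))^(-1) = (2 7 3)(4 10 8 12) = [0, 1, 7, 2, 10, 5, 6, 3, 12, 9, 8, 11, 4]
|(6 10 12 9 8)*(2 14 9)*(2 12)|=6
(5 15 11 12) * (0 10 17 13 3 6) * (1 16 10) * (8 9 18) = (0 1 16 10 17 13 3 6)(5 15 11 12)(8 9 18) = [1, 16, 2, 6, 4, 15, 0, 7, 9, 18, 17, 12, 5, 3, 14, 11, 10, 13, 8]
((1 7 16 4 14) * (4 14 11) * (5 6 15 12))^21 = [0, 7, 2, 3, 11, 6, 15, 16, 8, 9, 10, 4, 5, 13, 1, 12, 14] = (1 7 16 14)(4 11)(5 6 15 12)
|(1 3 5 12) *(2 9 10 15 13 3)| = |(1 2 9 10 15 13 3 5 12)| = 9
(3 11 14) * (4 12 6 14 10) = (3 11 10 4 12 6 14) = [0, 1, 2, 11, 12, 5, 14, 7, 8, 9, 4, 10, 6, 13, 3]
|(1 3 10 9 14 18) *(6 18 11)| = 8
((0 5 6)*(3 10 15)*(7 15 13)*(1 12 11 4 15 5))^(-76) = (0 13 4)(1 7 15)(3 12 5)(6 10 11) = [13, 7, 2, 12, 0, 3, 10, 15, 8, 9, 11, 6, 5, 4, 14, 1]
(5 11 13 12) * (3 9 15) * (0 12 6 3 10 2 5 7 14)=(0 12 7 14)(2 5 11 13 6 3 9 15 10)=[12, 1, 5, 9, 4, 11, 3, 14, 8, 15, 2, 13, 7, 6, 0, 10]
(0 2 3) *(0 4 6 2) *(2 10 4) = (2 3)(4 6 10) = [0, 1, 3, 2, 6, 5, 10, 7, 8, 9, 4]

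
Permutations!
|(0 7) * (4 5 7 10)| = |(0 10 4 5 7)| = 5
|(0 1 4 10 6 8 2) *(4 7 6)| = |(0 1 7 6 8 2)(4 10)| = 6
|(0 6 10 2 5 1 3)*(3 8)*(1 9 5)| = 14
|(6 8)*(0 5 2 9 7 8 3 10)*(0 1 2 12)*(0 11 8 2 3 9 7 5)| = 6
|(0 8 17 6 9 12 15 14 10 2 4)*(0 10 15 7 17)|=30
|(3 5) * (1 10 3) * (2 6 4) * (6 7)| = 4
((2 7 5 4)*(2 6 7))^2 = (4 7)(5 6) = [0, 1, 2, 3, 7, 6, 5, 4]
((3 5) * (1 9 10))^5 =(1 10 9)(3 5) =[0, 10, 2, 5, 4, 3, 6, 7, 8, 1, 9]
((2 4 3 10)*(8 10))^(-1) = [0, 1, 10, 4, 2, 5, 6, 7, 3, 9, 8] = (2 10 8 3 4)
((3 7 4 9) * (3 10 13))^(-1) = (3 13 10 9 4 7) = [0, 1, 2, 13, 7, 5, 6, 3, 8, 4, 9, 11, 12, 10]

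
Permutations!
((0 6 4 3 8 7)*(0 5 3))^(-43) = (0 4 6)(3 8 7 5) = [4, 1, 2, 8, 6, 3, 0, 5, 7]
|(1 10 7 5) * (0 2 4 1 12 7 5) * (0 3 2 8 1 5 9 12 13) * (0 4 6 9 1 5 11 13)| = 6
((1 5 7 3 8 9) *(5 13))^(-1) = (1 9 8 3 7 5 13) = [0, 9, 2, 7, 4, 13, 6, 5, 3, 8, 10, 11, 12, 1]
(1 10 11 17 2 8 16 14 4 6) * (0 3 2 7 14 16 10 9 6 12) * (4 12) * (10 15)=(0 3 2 8 15 10 11 17 7 14 12)(1 9 6)=[3, 9, 8, 2, 4, 5, 1, 14, 15, 6, 11, 17, 0, 13, 12, 10, 16, 7]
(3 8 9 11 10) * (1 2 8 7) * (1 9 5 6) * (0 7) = [7, 2, 8, 0, 4, 6, 1, 9, 5, 11, 3, 10] = (0 7 9 11 10 3)(1 2 8 5 6)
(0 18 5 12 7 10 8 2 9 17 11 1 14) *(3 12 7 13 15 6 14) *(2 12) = [18, 3, 9, 2, 4, 7, 14, 10, 12, 17, 8, 1, 13, 15, 0, 6, 16, 11, 5] = (0 18 5 7 10 8 12 13 15 6 14)(1 3 2 9 17 11)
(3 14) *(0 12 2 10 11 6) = (0 12 2 10 11 6)(3 14) = [12, 1, 10, 14, 4, 5, 0, 7, 8, 9, 11, 6, 2, 13, 3]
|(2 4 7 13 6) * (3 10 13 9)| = |(2 4 7 9 3 10 13 6)| = 8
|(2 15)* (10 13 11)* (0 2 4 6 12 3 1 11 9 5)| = 13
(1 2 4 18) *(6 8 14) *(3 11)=(1 2 4 18)(3 11)(6 8 14)=[0, 2, 4, 11, 18, 5, 8, 7, 14, 9, 10, 3, 12, 13, 6, 15, 16, 17, 1]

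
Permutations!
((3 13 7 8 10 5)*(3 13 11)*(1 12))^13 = (1 12)(3 11)(5 8 13 10 7) = [0, 12, 2, 11, 4, 8, 6, 5, 13, 9, 7, 3, 1, 10]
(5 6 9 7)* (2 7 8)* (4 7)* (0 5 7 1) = (0 5 6 9 8 2 4 1) = [5, 0, 4, 3, 1, 6, 9, 7, 2, 8]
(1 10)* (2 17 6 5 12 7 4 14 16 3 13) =(1 10)(2 17 6 5 12 7 4 14 16 3 13) =[0, 10, 17, 13, 14, 12, 5, 4, 8, 9, 1, 11, 7, 2, 16, 15, 3, 6]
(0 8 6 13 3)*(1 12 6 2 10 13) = (0 8 2 10 13 3)(1 12 6) = [8, 12, 10, 0, 4, 5, 1, 7, 2, 9, 13, 11, 6, 3]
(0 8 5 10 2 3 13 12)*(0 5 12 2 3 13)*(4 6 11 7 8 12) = (0 12 5 10 3)(2 13)(4 6 11 7 8) = [12, 1, 13, 0, 6, 10, 11, 8, 4, 9, 3, 7, 5, 2]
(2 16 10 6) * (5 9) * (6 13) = (2 16 10 13 6)(5 9) = [0, 1, 16, 3, 4, 9, 2, 7, 8, 5, 13, 11, 12, 6, 14, 15, 10]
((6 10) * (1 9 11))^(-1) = [0, 11, 2, 3, 4, 5, 10, 7, 8, 1, 6, 9] = (1 11 9)(6 10)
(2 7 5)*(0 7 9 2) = [7, 1, 9, 3, 4, 0, 6, 5, 8, 2] = (0 7 5)(2 9)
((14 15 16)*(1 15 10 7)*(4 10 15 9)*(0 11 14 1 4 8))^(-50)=(0 9 16 14)(1 15 11 8)(4 10 7)=[9, 15, 2, 3, 10, 5, 6, 4, 1, 16, 7, 8, 12, 13, 0, 11, 14]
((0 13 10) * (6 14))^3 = (6 14) = [0, 1, 2, 3, 4, 5, 14, 7, 8, 9, 10, 11, 12, 13, 6]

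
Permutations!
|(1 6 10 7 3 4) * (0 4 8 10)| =4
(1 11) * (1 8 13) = (1 11 8 13) = [0, 11, 2, 3, 4, 5, 6, 7, 13, 9, 10, 8, 12, 1]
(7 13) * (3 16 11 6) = (3 16 11 6)(7 13) = [0, 1, 2, 16, 4, 5, 3, 13, 8, 9, 10, 6, 12, 7, 14, 15, 11]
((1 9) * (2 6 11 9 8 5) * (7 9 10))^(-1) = [0, 9, 5, 3, 4, 8, 2, 10, 1, 7, 11, 6] = (1 9 7 10 11 6 2 5 8)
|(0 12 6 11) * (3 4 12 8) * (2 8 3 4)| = |(0 3 2 8 4 12 6 11)| = 8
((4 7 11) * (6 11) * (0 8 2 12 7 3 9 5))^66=(12)=[0, 1, 2, 3, 4, 5, 6, 7, 8, 9, 10, 11, 12]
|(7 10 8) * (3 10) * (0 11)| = |(0 11)(3 10 8 7)| = 4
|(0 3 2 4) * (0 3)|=3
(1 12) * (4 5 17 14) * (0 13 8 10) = (0 13 8 10)(1 12)(4 5 17 14) = [13, 12, 2, 3, 5, 17, 6, 7, 10, 9, 0, 11, 1, 8, 4, 15, 16, 14]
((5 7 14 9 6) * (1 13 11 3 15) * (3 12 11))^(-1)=[0, 15, 2, 13, 4, 6, 9, 5, 8, 14, 10, 12, 11, 1, 7, 3]=(1 15 3 13)(5 6 9 14 7)(11 12)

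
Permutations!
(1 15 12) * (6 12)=(1 15 6 12)=[0, 15, 2, 3, 4, 5, 12, 7, 8, 9, 10, 11, 1, 13, 14, 6]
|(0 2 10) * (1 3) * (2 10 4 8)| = |(0 10)(1 3)(2 4 8)| = 6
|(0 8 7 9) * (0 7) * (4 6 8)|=|(0 4 6 8)(7 9)|=4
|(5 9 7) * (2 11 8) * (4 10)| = 6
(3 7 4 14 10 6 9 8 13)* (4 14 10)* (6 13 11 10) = (3 7 14 4 6 9 8 11 10 13) = [0, 1, 2, 7, 6, 5, 9, 14, 11, 8, 13, 10, 12, 3, 4]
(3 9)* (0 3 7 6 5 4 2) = [3, 1, 0, 9, 2, 4, 5, 6, 8, 7] = (0 3 9 7 6 5 4 2)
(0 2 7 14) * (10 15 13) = (0 2 7 14)(10 15 13) = [2, 1, 7, 3, 4, 5, 6, 14, 8, 9, 15, 11, 12, 10, 0, 13]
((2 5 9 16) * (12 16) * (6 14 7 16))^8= [0, 1, 2, 3, 4, 5, 6, 7, 8, 9, 10, 11, 12, 13, 14, 15, 16]= (16)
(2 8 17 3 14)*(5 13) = (2 8 17 3 14)(5 13) = [0, 1, 8, 14, 4, 13, 6, 7, 17, 9, 10, 11, 12, 5, 2, 15, 16, 3]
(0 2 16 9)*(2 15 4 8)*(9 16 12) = (16)(0 15 4 8 2 12 9) = [15, 1, 12, 3, 8, 5, 6, 7, 2, 0, 10, 11, 9, 13, 14, 4, 16]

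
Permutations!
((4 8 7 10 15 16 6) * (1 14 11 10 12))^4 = (1 15 8 14 16 7 11 6 12 10 4) = [0, 15, 2, 3, 1, 5, 12, 11, 14, 9, 4, 6, 10, 13, 16, 8, 7]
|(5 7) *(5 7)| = 1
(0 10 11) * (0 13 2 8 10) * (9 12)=[0, 1, 8, 3, 4, 5, 6, 7, 10, 12, 11, 13, 9, 2]=(2 8 10 11 13)(9 12)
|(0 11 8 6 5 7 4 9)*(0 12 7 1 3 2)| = |(0 11 8 6 5 1 3 2)(4 9 12 7)| = 8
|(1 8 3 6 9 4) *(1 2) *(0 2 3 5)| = 20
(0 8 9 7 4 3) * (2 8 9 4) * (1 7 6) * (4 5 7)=(0 9 6 1 4 3)(2 8 5 7)=[9, 4, 8, 0, 3, 7, 1, 2, 5, 6]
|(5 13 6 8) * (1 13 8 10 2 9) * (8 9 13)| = 4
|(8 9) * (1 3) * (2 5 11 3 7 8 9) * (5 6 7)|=4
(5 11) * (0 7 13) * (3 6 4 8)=(0 7 13)(3 6 4 8)(5 11)=[7, 1, 2, 6, 8, 11, 4, 13, 3, 9, 10, 5, 12, 0]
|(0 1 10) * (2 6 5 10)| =|(0 1 2 6 5 10)| =6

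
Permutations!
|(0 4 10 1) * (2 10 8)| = 6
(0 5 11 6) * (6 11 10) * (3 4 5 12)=(0 12 3 4 5 10 6)=[12, 1, 2, 4, 5, 10, 0, 7, 8, 9, 6, 11, 3]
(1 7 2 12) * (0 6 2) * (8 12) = [6, 7, 8, 3, 4, 5, 2, 0, 12, 9, 10, 11, 1] = (0 6 2 8 12 1 7)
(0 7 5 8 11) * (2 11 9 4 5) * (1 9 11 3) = (0 7 2 3 1 9 4 5 8 11) = [7, 9, 3, 1, 5, 8, 6, 2, 11, 4, 10, 0]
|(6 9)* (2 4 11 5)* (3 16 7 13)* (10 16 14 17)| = 28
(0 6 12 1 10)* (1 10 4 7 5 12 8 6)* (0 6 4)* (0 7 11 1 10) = (0 10 6 8 4 11 1 7 5 12) = [10, 7, 2, 3, 11, 12, 8, 5, 4, 9, 6, 1, 0]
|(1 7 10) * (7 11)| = 4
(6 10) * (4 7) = (4 7)(6 10) = [0, 1, 2, 3, 7, 5, 10, 4, 8, 9, 6]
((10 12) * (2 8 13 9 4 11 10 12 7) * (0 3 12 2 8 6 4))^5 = [4, 1, 7, 11, 13, 5, 8, 3, 12, 6, 0, 9, 10, 2] = (0 4 13 2 7 3 11 9 6 8 12 10)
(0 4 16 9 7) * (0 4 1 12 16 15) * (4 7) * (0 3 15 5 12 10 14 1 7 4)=(0 7 4 5 12 16 9)(1 10 14)(3 15)=[7, 10, 2, 15, 5, 12, 6, 4, 8, 0, 14, 11, 16, 13, 1, 3, 9]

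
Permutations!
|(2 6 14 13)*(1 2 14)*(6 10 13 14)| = 5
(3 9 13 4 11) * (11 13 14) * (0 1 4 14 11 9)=(0 1 4 13 14 9 11 3)=[1, 4, 2, 0, 13, 5, 6, 7, 8, 11, 10, 3, 12, 14, 9]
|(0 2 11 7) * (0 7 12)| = |(0 2 11 12)| = 4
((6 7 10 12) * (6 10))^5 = (6 7)(10 12) = [0, 1, 2, 3, 4, 5, 7, 6, 8, 9, 12, 11, 10]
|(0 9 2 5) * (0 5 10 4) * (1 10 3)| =7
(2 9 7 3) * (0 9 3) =[9, 1, 3, 2, 4, 5, 6, 0, 8, 7] =(0 9 7)(2 3)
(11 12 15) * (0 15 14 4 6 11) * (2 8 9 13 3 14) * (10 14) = (0 15)(2 8 9 13 3 10 14 4 6 11 12) = [15, 1, 8, 10, 6, 5, 11, 7, 9, 13, 14, 12, 2, 3, 4, 0]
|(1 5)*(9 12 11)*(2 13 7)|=6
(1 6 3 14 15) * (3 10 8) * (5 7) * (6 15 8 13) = [0, 15, 2, 14, 4, 7, 10, 5, 3, 9, 13, 11, 12, 6, 8, 1] = (1 15)(3 14 8)(5 7)(6 10 13)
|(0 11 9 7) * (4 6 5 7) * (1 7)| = |(0 11 9 4 6 5 1 7)| = 8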